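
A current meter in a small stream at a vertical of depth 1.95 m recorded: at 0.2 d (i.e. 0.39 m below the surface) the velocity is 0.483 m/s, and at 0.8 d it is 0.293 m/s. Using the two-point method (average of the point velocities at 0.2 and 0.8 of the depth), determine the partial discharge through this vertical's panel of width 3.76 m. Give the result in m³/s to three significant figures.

v̄ = (0.483 + 0.293) / 2 = 0.3880 m/s
q = v̄ × d × w = 0.3880 × 1.95 × 3.76 = 2.845 m³/s

2.84 m³/s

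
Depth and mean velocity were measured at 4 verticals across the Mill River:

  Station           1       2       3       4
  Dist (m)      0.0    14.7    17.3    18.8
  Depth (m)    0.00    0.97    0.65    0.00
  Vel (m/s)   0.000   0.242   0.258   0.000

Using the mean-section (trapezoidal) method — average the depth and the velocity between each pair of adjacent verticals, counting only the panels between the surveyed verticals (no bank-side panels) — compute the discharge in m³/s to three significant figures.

1.45 m³/s

Panel 1-2: Δb = 14.7 m, d̄ = (0.00+0.97)/2 = 0.485, v̄ = (0.000+0.242)/2 = 0.121 → q = 14.7×0.485×0.121 = 0.8627 m³/s
Panel 2-3: Δb = 2.6 m, d̄ = (0.97+0.65)/2 = 0.81, v̄ = (0.242+0.258)/2 = 0.25 → q = 2.6×0.81×0.25 = 0.5265 m³/s
Panel 3-4: Δb = 1.5 m, d̄ = (0.65+0.00)/2 = 0.325, v̄ = (0.258+0.000)/2 = 0.129 → q = 1.5×0.325×0.129 = 0.06289 m³/s
Q = Σ q = 1.452 m³/s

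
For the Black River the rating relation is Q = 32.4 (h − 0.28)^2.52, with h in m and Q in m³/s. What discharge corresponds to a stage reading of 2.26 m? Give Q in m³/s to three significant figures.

Q = 32.4 × (2.26 − 0.28)^2.52 = 32.4 × 1.98^2.52 = 181.2 m³/s

181 m³/s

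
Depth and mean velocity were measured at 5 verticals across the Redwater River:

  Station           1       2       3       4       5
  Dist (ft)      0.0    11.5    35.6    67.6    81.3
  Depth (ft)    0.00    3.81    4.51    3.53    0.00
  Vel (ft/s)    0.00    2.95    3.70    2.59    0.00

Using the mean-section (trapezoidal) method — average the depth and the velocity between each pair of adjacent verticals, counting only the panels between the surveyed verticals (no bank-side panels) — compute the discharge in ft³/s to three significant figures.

Panel 1-2: Δb = 11.5 ft, d̄ = (0.00+3.81)/2 = 1.905, v̄ = (0.00+2.95)/2 = 1.475 → q = 11.5×1.905×1.475 = 32.31 ft³/s
Panel 2-3: Δb = 24.1 ft, d̄ = (3.81+4.51)/2 = 4.16, v̄ = (2.95+3.70)/2 = 3.325 → q = 24.1×4.16×3.325 = 333.4 ft³/s
Panel 3-4: Δb = 32 ft, d̄ = (4.51+3.53)/2 = 4.02, v̄ = (3.70+2.59)/2 = 3.145 → q = 32×4.02×3.145 = 404.6 ft³/s
Panel 4-5: Δb = 13.7 ft, d̄ = (3.53+0.00)/2 = 1.765, v̄ = (2.59+0.00)/2 = 1.295 → q = 13.7×1.765×1.295 = 31.31 ft³/s
Q = Σ q = 801.6 ft³/s

802 ft³/s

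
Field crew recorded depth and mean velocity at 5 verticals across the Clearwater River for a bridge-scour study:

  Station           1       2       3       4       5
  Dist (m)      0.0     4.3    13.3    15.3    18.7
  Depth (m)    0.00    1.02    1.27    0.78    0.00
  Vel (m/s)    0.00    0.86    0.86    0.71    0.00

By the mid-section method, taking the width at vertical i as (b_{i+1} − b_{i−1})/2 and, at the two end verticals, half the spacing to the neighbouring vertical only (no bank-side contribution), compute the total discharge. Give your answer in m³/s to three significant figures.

w_2 = (13.3 − 0.0)/2 = 6.65 m; q_2 = 0.86 × 1.02 × 6.65 = 5.833 m³/s
w_3 = (15.3 − 4.3)/2 = 5.5 m; q_3 = 0.86 × 1.27 × 5.5 = 6.007 m³/s
w_4 = (18.7 − 13.3)/2 = 2.7 m; q_4 = 0.71 × 0.78 × 2.7 = 1.495 m³/s
Stations 1, 5 contribute zero (depth or velocity is 0).
Q = Σ qᵢ = 13.34 m³/s

13.3 m³/s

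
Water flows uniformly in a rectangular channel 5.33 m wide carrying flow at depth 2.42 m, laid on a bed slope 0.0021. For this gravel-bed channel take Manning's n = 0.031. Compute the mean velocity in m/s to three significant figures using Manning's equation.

A = b·y = 5.33 × 2.42 = 12.90 m²
P = b + 2y = 5.33 + 2×2.42 = 10.17 m
R = A/P = 12.90/10.17 = 1.268 m
Q = (1/n)·A·R^(2/3)·S^(1/2) = (1/0.031) × 12.90 × 1.268^(2/3) × 0.0021^(1/2) = 22.34 m³/s
V = Q/A = 22.34/12.90 = 1.732 m/s

1.73 m/s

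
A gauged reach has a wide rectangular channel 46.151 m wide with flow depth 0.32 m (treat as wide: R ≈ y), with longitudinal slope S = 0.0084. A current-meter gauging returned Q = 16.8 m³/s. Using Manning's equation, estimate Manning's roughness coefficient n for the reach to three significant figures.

A = b·y = 46.151 × 0.32 = 14.77 m²
Wide channel: R ≈ y = 0.32 m
n = (1/Q)·A·R^(2/3)·S^(1/2) = (1/16.8) × 14.77 × 0.4678 × 0.09165 = 0.03769

0.0377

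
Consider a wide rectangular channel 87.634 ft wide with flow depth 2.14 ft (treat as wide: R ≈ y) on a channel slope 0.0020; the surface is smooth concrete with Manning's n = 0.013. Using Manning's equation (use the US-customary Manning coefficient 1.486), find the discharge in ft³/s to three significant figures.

1590 ft³/s

A = b·y = 87.634 × 2.14 = 187.5 ft²
Wide channel: R ≈ y = 2.14 ft
Q = (1.486/n)·A·R^(2/3)·S^(1/2) = (1.486/0.013) × 187.5 × 2.140^(2/3) × 0.0020^(1/2) = 1592 ft³/s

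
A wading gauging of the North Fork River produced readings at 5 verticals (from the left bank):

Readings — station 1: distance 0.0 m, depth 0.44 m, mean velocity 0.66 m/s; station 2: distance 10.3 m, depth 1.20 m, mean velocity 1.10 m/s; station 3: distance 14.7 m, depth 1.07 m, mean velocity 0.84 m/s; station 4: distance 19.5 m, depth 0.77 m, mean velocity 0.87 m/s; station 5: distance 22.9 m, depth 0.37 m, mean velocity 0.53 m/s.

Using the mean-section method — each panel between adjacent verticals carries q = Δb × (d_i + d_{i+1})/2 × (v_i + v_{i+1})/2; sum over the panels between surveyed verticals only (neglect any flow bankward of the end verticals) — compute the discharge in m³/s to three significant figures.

Panel 1-2: Δb = 10.3 m, d̄ = (0.44+1.20)/2 = 0.82, v̄ = (0.66+1.10)/2 = 0.88 → q = 10.3×0.82×0.88 = 7.432 m³/s
Panel 2-3: Δb = 4.4 m, d̄ = (1.20+1.07)/2 = 1.135, v̄ = (1.10+0.84)/2 = 0.97 → q = 4.4×1.135×0.97 = 4.844 m³/s
Panel 3-4: Δb = 4.8 m, d̄ = (1.07+0.77)/2 = 0.92, v̄ = (0.84+0.87)/2 = 0.855 → q = 4.8×0.92×0.855 = 3.776 m³/s
Panel 4-5: Δb = 3.4 m, d̄ = (0.77+0.37)/2 = 0.57, v̄ = (0.87+0.53)/2 = 0.7 → q = 3.4×0.57×0.7 = 1.357 m³/s
Q = Σ q = 17.41 m³/s

17.4 m³/s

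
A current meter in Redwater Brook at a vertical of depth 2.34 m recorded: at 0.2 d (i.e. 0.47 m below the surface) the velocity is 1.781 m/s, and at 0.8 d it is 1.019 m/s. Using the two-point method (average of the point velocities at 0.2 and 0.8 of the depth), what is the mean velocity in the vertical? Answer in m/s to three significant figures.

v̄ = (1.781 + 1.019) / 2 = 1.400 m/s

1.40 m/s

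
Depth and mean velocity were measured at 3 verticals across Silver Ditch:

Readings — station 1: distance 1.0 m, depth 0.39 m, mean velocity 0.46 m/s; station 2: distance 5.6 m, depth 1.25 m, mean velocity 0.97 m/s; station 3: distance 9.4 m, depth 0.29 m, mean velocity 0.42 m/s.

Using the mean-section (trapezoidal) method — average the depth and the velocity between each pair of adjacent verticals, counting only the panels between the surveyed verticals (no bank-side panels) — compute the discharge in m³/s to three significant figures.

Panel 1-2: Δb = 4.6 m, d̄ = (0.39+1.25)/2 = 0.82, v̄ = (0.46+0.97)/2 = 0.715 → q = 4.6×0.82×0.715 = 2.697 m³/s
Panel 2-3: Δb = 3.8 m, d̄ = (1.25+0.29)/2 = 0.77, v̄ = (0.97+0.42)/2 = 0.695 → q = 3.8×0.77×0.695 = 2.034 m³/s
Q = Σ q = 4.731 m³/s

4.73 m³/s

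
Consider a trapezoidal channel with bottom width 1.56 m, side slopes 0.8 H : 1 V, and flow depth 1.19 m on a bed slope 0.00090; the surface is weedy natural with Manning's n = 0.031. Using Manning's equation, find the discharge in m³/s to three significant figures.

2.17 m³/s

A = (b + z·y)·y = (1.56 + 0.8×1.19)×1.19 = 2.989 m²
P = b + 2y√(1+z²) = 1.56 + 2×1.19×√(1+0.8²) = 4.608 m
R = A/P = 2.989/4.608 = 0.6487 m
Q = (1/n)·A·R^(2/3)·S^(1/2) = (1/0.031) × 2.989 × 0.6487^(2/3) × 0.00090^(1/2) = 2.168 m³/s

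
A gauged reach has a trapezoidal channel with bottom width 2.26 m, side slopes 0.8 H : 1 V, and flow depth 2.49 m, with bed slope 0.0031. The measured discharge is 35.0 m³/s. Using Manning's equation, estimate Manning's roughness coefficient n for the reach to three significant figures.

0.0193

A = (b + z·y)·y = (2.26 + 0.8×2.49)×2.49 = 10.59 m²
P = b + 2y√(1+z²) = 2.26 + 2×2.49×√(1+0.8²) = 8.638 m
R = A/P = 10.59/8.638 = 1.226 m
n = (1/Q)·A·R^(2/3)·S^(1/2) = (1/35.0) × 10.59 × 1.145 × 0.05568 = 0.01929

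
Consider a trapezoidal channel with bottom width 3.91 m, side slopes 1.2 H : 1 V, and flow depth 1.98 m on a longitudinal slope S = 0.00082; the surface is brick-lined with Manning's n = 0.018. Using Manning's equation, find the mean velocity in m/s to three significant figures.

A = (b + z·y)·y = (3.91 + 1.2×1.98)×1.98 = 12.45 m²
P = b + 2y√(1+z²) = 3.91 + 2×1.98×√(1+1.2²) = 10.10 m
R = A/P = 12.45/10.10 = 1.233 m
Q = (1/n)·A·R^(2/3)·S^(1/2) = (1/0.018) × 12.45 × 1.233^(2/3) × 0.00082^(1/2) = 22.77 m³/s
V = Q/A = 22.77/12.45 = 1.829 m/s

1.83 m/s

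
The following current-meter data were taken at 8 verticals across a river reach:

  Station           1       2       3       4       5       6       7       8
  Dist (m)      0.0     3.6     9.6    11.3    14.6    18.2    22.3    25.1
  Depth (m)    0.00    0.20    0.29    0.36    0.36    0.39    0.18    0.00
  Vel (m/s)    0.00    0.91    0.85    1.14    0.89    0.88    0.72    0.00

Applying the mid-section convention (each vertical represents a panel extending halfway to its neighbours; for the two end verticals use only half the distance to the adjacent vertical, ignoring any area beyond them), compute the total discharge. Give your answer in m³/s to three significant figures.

5.72 m³/s

w_2 = (9.6 − 0.0)/2 = 4.8 m; q_2 = 0.91 × 0.20 × 4.8 = 0.8736 m³/s
w_3 = (11.3 − 3.6)/2 = 3.85 m; q_3 = 0.85 × 0.29 × 3.85 = 0.9490 m³/s
w_4 = (14.6 − 9.6)/2 = 2.5 m; q_4 = 1.14 × 0.36 × 2.5 = 1.026 m³/s
w_5 = (18.2 − 11.3)/2 = 3.45 m; q_5 = 0.89 × 0.36 × 3.45 = 1.105 m³/s
w_6 = (22.3 − 14.6)/2 = 3.85 m; q_6 = 0.88 × 0.39 × 3.85 = 1.321 m³/s
w_7 = (25.1 − 18.2)/2 = 3.45 m; q_7 = 0.72 × 0.18 × 3.45 = 0.4471 m³/s
Stations 1, 8 contribute zero (depth or velocity is 0).
Q = Σ qᵢ = 5.722 m³/s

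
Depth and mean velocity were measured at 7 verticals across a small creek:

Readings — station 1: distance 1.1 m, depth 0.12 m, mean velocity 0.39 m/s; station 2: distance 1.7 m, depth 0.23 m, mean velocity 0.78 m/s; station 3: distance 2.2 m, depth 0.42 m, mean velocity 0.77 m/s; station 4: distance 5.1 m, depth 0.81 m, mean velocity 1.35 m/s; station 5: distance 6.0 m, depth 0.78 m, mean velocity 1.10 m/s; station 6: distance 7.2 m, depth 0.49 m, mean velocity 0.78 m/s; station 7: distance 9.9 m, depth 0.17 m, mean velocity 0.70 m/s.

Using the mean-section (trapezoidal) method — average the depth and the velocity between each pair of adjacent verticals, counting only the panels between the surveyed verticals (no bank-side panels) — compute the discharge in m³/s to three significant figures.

4.33 m³/s

Panel 1-2: Δb = 0.6 m, d̄ = (0.12+0.23)/2 = 0.175, v̄ = (0.39+0.78)/2 = 0.585 → q = 0.6×0.175×0.585 = 0.06143 m³/s
Panel 2-3: Δb = 0.5 m, d̄ = (0.23+0.42)/2 = 0.325, v̄ = (0.78+0.77)/2 = 0.775 → q = 0.5×0.325×0.775 = 0.1259 m³/s
Panel 3-4: Δb = 2.9 m, d̄ = (0.42+0.81)/2 = 0.615, v̄ = (0.77+1.35)/2 = 1.06 → q = 2.9×0.615×1.06 = 1.891 m³/s
Panel 4-5: Δb = 0.9 m, d̄ = (0.81+0.78)/2 = 0.795, v̄ = (1.35+1.10)/2 = 1.225 → q = 0.9×0.795×1.225 = 0.8765 m³/s
Panel 5-6: Δb = 1.2 m, d̄ = (0.78+0.49)/2 = 0.635, v̄ = (1.10+0.78)/2 = 0.94 → q = 1.2×0.635×0.94 = 0.7163 m³/s
Panel 6-7: Δb = 2.7 m, d̄ = (0.49+0.17)/2 = 0.33, v̄ = (0.78+0.70)/2 = 0.74 → q = 2.7×0.33×0.74 = 0.6593 m³/s
Q = Σ q = 4.330 m³/s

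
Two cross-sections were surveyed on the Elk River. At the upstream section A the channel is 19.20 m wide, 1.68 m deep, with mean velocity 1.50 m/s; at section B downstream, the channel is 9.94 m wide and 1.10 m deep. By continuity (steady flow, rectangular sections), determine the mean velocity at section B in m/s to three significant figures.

4.43 m/s

Q = A₁V₁ = (19.20×1.68) × 1.50 = 48.38 m³/s
A₂ = 9.94 × 1.10 = 10.93 m²
V₂ = Q/A₂ = 48.38/10.93 = 4.425 m/s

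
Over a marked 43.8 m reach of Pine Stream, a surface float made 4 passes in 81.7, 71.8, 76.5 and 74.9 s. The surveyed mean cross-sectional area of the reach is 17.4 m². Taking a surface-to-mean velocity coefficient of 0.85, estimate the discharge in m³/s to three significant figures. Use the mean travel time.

8.50 m³/s

t̄ = (81.7 + 71.8 + 76.5 + 74.9) / 4 = 76.225 s
v_surface = L / t̄ = 43.8 / 76.225 = 0.5746 m/s
v_mean = 0.85 × 0.5746 = 0.4884 m/s
Q = A × v_mean = 17.4 × 0.4884 = 8.499 m³/s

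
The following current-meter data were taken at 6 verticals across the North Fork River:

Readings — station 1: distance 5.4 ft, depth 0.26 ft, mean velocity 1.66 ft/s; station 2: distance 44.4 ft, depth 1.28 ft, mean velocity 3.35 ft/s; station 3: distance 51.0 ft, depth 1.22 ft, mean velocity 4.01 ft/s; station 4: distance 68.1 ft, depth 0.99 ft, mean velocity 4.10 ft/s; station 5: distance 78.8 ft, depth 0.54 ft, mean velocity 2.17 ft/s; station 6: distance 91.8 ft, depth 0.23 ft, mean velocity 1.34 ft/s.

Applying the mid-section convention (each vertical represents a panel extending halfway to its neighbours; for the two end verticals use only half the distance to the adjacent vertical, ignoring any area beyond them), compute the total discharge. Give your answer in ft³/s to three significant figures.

236 ft³/s

w_1 = (44.4 − 5.4)/2 = 19.5 ft; q_1 = 1.66 × 0.26 × 19.5 = 8.416 ft³/s
w_2 = (51.0 − 5.4)/2 = 22.8 ft; q_2 = 3.35 × 1.28 × 22.8 = 97.77 ft³/s
w_3 = (68.1 − 44.4)/2 = 11.85 ft; q_3 = 4.01 × 1.22 × 11.85 = 57.97 ft³/s
w_4 = (78.8 − 51.0)/2 = 13.9 ft; q_4 = 4.10 × 0.99 × 13.9 = 56.42 ft³/s
w_5 = (91.8 − 68.1)/2 = 11.85 ft; q_5 = 2.17 × 0.54 × 11.85 = 13.89 ft³/s
w_6 = (91.8 − 78.8)/2 = 6.5 ft; q_6 = 1.34 × 0.23 × 6.5 = 2.003 ft³/s
Q = Σ qᵢ = 236.5 ft³/s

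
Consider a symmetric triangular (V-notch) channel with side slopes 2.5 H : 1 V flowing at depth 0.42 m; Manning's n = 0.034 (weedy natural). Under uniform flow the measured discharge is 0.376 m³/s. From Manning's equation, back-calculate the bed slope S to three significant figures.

A = z·y² = 2.5×0.42² = 0.4410 m²
P = 2y√(1+z²) = 2×0.42×√(1+2.5²) = 2.262 m
R = A/P = 0.4410/2.262 = 0.1950 m
S = (Q·n / (1·A·R^(2/3)))² = (0.376×0.034 / (1×0.4410×0.3362))² = 0.007433

0.00743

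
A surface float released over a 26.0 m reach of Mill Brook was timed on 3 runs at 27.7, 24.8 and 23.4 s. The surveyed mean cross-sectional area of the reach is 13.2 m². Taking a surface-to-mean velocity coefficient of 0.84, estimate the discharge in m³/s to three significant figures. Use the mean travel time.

t̄ = (27.7 + 24.8 + 23.4) / 3 = 25.3 s
v_surface = L / t̄ = 26.0 / 25.3 = 1.028 m/s
v_mean = 0.84 × 1.028 = 0.8632 m/s
Q = A × v_mean = 13.2 × 0.8632 = 11.39 m³/s

11.4 m³/s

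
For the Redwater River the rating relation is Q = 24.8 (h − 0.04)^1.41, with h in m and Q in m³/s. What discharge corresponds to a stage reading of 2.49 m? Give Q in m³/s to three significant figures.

87.7 m³/s

Q = 24.8 × (2.49 − 0.04)^1.41 = 24.8 × 2.45^1.41 = 87.74 m³/s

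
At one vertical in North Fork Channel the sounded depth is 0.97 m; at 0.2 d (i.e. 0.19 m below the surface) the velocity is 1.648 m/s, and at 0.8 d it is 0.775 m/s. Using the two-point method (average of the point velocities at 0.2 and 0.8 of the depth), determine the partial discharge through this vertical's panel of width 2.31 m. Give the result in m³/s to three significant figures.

2.71 m³/s

v̄ = (1.648 + 0.775) / 2 = 1.212 m/s
q = v̄ × d × w = 1.212 × 0.97 × 2.31 = 2.715 m³/s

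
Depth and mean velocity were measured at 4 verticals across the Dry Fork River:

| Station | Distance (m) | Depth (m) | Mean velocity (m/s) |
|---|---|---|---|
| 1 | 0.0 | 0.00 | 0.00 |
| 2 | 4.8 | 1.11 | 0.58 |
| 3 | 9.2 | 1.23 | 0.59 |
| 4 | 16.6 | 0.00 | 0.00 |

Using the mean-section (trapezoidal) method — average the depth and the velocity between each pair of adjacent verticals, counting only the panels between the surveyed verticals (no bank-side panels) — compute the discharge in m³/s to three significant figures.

Panel 1-2: Δb = 4.8 m, d̄ = (0.00+1.11)/2 = 0.555, v̄ = (0.00+0.58)/2 = 0.29 → q = 4.8×0.555×0.29 = 0.7726 m³/s
Panel 2-3: Δb = 4.4 m, d̄ = (1.11+1.23)/2 = 1.17, v̄ = (0.58+0.59)/2 = 0.585 → q = 4.4×1.17×0.585 = 3.012 m³/s
Panel 3-4: Δb = 7.4 m, d̄ = (1.23+0.00)/2 = 0.615, v̄ = (0.59+0.00)/2 = 0.295 → q = 7.4×0.615×0.295 = 1.343 m³/s
Q = Σ q = 5.127 m³/s

5.13 m³/s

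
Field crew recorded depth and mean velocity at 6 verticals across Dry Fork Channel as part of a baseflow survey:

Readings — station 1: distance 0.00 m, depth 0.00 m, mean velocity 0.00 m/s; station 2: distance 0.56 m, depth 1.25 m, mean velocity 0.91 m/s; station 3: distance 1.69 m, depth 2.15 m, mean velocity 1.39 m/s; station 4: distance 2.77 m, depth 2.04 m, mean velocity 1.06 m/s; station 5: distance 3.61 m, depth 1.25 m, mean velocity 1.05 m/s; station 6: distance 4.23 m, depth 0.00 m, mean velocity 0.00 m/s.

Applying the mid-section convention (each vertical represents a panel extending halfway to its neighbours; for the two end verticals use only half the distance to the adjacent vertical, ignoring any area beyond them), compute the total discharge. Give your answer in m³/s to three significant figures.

7.30 m³/s

w_2 = (1.69 − 0.00)/2 = 0.845 m; q_2 = 0.91 × 1.25 × 0.845 = 0.9612 m³/s
w_3 = (2.77 − 0.56)/2 = 1.105 m; q_3 = 1.39 × 2.15 × 1.105 = 3.302 m³/s
w_4 = (3.61 − 1.69)/2 = 0.96 m; q_4 = 1.06 × 2.04 × 0.96 = 2.076 m³/s
w_5 = (4.23 − 2.77)/2 = 0.73 m; q_5 = 1.05 × 1.25 × 0.73 = 0.9581 m³/s
Stations 1, 6 contribute zero (depth or velocity is 0).
Q = Σ qᵢ = 7.298 m³/s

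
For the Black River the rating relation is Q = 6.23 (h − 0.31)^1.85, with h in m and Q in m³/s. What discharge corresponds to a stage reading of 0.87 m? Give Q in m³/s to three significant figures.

Q = 6.23 × (0.87 − 0.31)^1.85 = 6.23 × 0.56^1.85 = 2.131 m³/s

2.13 m³/s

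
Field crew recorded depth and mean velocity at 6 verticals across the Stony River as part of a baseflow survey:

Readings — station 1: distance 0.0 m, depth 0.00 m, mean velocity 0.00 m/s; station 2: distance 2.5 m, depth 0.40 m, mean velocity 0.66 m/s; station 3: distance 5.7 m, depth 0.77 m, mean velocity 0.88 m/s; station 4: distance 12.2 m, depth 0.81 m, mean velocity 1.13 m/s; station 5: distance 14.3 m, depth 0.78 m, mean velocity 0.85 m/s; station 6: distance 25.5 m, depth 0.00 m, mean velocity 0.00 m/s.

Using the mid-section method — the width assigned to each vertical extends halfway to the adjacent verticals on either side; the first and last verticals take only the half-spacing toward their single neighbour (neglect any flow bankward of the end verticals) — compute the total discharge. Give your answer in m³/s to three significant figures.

w_2 = (5.7 − 0.0)/2 = 2.85 m; q_2 = 0.66 × 0.40 × 2.85 = 0.7524 m³/s
w_3 = (12.2 − 2.5)/2 = 4.85 m; q_3 = 0.88 × 0.77 × 4.85 = 3.286 m³/s
w_4 = (14.3 − 5.7)/2 = 4.3 m; q_4 = 1.13 × 0.81 × 4.3 = 3.936 m³/s
w_5 = (25.5 − 12.2)/2 = 6.65 m; q_5 = 0.85 × 0.78 × 6.65 = 4.409 m³/s
Stations 1, 6 contribute zero (depth or velocity is 0).
Q = Σ qᵢ = 12.38 m³/s

12.4 m³/s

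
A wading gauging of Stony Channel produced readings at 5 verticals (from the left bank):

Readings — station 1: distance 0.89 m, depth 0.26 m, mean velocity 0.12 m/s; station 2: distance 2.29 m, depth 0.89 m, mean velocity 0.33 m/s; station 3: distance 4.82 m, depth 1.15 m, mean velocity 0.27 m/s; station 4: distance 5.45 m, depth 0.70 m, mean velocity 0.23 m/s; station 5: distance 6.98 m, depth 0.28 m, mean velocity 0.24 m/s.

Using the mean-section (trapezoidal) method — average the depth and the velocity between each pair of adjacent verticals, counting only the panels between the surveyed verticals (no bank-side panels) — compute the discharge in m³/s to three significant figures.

Panel 1-2: Δb = 1.4 m, d̄ = (0.26+0.89)/2 = 0.575, v̄ = (0.12+0.33)/2 = 0.225 → q = 1.4×0.575×0.225 = 0.1811 m³/s
Panel 2-3: Δb = 2.53 m, d̄ = (0.89+1.15)/2 = 1.02, v̄ = (0.33+0.27)/2 = 0.3 → q = 2.53×1.02×0.3 = 0.7742 m³/s
Panel 3-4: Δb = 0.63 m, d̄ = (1.15+0.70)/2 = 0.925, v̄ = (0.27+0.23)/2 = 0.25 → q = 0.63×0.925×0.25 = 0.1457 m³/s
Panel 4-5: Δb = 1.53 m, d̄ = (0.70+0.28)/2 = 0.49, v̄ = (0.23+0.24)/2 = 0.235 → q = 1.53×0.49×0.235 = 0.1762 m³/s
Q = Σ q = 1.277 m³/s

1.28 m³/s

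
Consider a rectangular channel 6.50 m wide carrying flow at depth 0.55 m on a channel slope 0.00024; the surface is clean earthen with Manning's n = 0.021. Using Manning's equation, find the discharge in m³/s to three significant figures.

A = b·y = 6.50 × 0.55 = 3.575 m²
P = b + 2y = 6.50 + 2×0.55 = 7.600 m
R = A/P = 3.575/7.600 = 0.4704 m
Q = (1/n)·A·R^(2/3)·S^(1/2) = (1/0.021) × 3.575 × 0.4704^(2/3) × 0.00024^(1/2) = 1.595 m³/s

1.60 m³/s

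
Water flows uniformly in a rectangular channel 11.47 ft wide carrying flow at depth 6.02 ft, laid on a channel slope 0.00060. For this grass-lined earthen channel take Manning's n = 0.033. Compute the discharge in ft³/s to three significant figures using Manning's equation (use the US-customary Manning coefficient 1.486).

A = b·y = 11.47 × 6.02 = 69.05 ft²
P = b + 2y = 11.47 + 2×6.02 = 23.51 ft
R = A/P = 69.05/23.51 = 2.937 ft
Q = (1.486/n)·A·R^(2/3)·S^(1/2) = (1.486/0.033) × 69.05 × 2.937^(2/3) × 0.00060^(1/2) = 156.2 ft³/s

156 ft³/s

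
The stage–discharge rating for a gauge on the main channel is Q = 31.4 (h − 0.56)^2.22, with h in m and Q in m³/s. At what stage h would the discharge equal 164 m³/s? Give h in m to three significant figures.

h − h₀ = (Q/C)^(1/b) = (164/31.4)^(1/2.22) = 2.106 m
h = 0.56 + 2.106 = 2.666 m

2.67 m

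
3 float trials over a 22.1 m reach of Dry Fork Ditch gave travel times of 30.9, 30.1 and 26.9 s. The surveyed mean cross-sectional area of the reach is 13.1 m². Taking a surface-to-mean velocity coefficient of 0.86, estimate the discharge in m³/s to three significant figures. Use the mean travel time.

8.50 m³/s

t̄ = (30.9 + 30.1 + 26.9) / 3 = 29.3 s
v_surface = L / t̄ = 22.1 / 29.3 = 0.7543 m/s
v_mean = 0.86 × 0.7543 = 0.6487 m/s
Q = A × v_mean = 13.1 × 0.6487 = 8.498 m³/s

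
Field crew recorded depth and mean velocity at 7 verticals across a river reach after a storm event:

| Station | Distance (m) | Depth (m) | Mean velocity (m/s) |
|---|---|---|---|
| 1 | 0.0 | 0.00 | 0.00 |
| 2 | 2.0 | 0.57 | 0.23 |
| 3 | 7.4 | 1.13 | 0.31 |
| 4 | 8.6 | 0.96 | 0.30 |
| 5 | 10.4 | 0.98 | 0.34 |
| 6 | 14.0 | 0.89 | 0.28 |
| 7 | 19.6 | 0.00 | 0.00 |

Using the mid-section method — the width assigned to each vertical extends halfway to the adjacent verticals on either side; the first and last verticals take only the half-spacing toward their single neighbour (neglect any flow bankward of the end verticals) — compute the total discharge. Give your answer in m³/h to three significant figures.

14800 m³/h

w_2 = (7.4 − 0.0)/2 = 3.7 m; q_2 = 0.23 × 0.57 × 3.7 = 0.4851 m³/s
w_3 = (8.6 − 2.0)/2 = 3.3 m; q_3 = 0.31 × 1.13 × 3.3 = 1.156 m³/s
w_4 = (10.4 − 7.4)/2 = 1.5 m; q_4 = 0.30 × 0.96 × 1.5 = 0.4320 m³/s
w_5 = (14.0 − 8.6)/2 = 2.7 m; q_5 = 0.34 × 0.98 × 2.7 = 0.8996 m³/s
w_6 = (19.6 − 10.4)/2 = 4.6 m; q_6 = 0.28 × 0.89 × 4.6 = 1.146 m³/s
Stations 1, 7 contribute zero (depth or velocity is 0).
Q = Σ qᵢ = 4.119 m³/s
= 4.119 × 3600 = 14830 m³/h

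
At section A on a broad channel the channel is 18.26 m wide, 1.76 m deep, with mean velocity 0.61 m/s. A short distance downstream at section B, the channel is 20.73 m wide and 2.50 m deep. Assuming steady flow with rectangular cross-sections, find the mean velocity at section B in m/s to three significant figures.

Q = A₁V₁ = (18.26×1.76) × 0.61 = 19.60 m³/s
A₂ = 20.73 × 2.50 = 51.83 m²
V₂ = Q/A₂ = 19.60/51.83 = 0.3783 m/s

0.378 m/s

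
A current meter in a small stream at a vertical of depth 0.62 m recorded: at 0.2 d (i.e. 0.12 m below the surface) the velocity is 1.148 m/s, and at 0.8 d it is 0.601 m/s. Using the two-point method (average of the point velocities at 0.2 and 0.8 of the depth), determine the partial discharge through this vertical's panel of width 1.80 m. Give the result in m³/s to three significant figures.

0.976 m³/s

v̄ = (1.148 + 0.601) / 2 = 0.8745 m/s
q = v̄ × d × w = 0.8745 × 0.62 × 1.80 = 0.9759 m³/s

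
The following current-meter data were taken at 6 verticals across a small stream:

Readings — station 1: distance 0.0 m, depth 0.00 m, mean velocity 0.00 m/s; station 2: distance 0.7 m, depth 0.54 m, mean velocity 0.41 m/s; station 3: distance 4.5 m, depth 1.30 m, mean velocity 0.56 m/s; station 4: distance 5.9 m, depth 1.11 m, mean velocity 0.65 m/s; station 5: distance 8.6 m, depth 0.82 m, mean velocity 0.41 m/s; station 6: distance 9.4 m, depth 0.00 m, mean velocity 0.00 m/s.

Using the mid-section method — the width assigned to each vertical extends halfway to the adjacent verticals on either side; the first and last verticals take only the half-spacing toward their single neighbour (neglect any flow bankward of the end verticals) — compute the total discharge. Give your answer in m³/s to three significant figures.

4.46 m³/s

w_2 = (4.5 − 0.0)/2 = 2.25 m; q_2 = 0.41 × 0.54 × 2.25 = 0.4982 m³/s
w_3 = (5.9 − 0.7)/2 = 2.6 m; q_3 = 0.56 × 1.30 × 2.6 = 1.893 m³/s
w_4 = (8.6 − 4.5)/2 = 2.05 m; q_4 = 0.65 × 1.11 × 2.05 = 1.479 m³/s
w_5 = (9.4 − 5.9)/2 = 1.75 m; q_5 = 0.41 × 0.82 × 1.75 = 0.5884 m³/s
Stations 1, 6 contribute zero (depth or velocity is 0).
Q = Σ qᵢ = 4.458 m³/s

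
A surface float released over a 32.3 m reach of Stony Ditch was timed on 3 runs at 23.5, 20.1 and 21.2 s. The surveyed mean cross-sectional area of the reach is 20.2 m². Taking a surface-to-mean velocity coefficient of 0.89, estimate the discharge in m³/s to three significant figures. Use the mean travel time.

26.9 m³/s

t̄ = (23.5 + 20.1 + 21.2) / 3 = 21.6 s
v_surface = L / t̄ = 32.3 / 21.6 = 1.495 m/s
v_mean = 0.89 × 1.495 = 1.331 m/s
Q = A × v_mean = 20.2 × 1.331 = 26.88 m³/s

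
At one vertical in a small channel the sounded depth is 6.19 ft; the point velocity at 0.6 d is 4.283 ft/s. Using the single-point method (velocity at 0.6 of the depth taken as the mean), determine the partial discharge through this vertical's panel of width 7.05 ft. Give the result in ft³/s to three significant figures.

187 ft³/s

v̄ = v₀.₆ = 4.283 ft/s
q = v̄ × d × w = 4.283 × 6.19 × 7.05 = 186.9 ft³/s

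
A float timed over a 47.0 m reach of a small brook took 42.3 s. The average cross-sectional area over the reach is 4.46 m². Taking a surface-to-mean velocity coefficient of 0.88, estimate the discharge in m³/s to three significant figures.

4.36 m³/s

v_surface = L / t̄ = 47.0 / 42.3 = 1.111 m/s
v_mean = 0.88 × 1.111 = 0.9778 m/s
Q = A × v_mean = 4.46 × 0.9778 = 4.361 m³/s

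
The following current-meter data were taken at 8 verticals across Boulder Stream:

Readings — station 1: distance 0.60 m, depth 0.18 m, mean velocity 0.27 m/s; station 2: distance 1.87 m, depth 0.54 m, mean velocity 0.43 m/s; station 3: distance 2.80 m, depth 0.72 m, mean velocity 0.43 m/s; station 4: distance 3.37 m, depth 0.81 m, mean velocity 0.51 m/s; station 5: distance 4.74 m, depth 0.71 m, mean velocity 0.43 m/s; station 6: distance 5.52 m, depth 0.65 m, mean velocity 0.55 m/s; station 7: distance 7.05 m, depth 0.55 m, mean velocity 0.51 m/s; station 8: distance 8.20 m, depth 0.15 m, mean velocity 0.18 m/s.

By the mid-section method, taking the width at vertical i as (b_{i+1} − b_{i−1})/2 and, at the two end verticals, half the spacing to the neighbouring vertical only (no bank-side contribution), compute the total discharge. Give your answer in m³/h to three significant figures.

w_1 = (1.87 − 0.60)/2 = 0.635 m; q_1 = 0.27 × 0.18 × 0.635 = 0.03086 m³/s
w_2 = (2.80 − 0.60)/2 = 1.1 m; q_2 = 0.43 × 0.54 × 1.1 = 0.2554 m³/s
w_3 = (3.37 − 1.87)/2 = 0.75 m; q_3 = 0.43 × 0.72 × 0.75 = 0.2322 m³/s
w_4 = (4.74 − 2.80)/2 = 0.97 m; q_4 = 0.51 × 0.81 × 0.97 = 0.4007 m³/s
w_5 = (5.52 − 3.37)/2 = 1.075 m; q_5 = 0.43 × 0.71 × 1.075 = 0.3282 m³/s
w_6 = (7.05 − 4.74)/2 = 1.155 m; q_6 = 0.55 × 0.65 × 1.155 = 0.4129 m³/s
w_7 = (8.20 − 5.52)/2 = 1.34 m; q_7 = 0.51 × 0.55 × 1.34 = 0.3759 m³/s
w_8 = (8.20 − 7.05)/2 = 0.575 m; q_8 = 0.18 × 0.15 × 0.575 = 0.01553 m³/s
Q = Σ qᵢ = 2.052 m³/s
= 2.052 × 3600 = 7386 m³/h

7390 m³/h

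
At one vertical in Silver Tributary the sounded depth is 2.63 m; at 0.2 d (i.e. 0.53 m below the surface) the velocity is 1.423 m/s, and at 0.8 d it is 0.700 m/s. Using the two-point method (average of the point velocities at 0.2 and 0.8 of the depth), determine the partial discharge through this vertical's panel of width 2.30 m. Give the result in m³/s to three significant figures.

v̄ = (1.423 + 0.700) / 2 = 1.062 m/s
q = v̄ × d × w = 1.062 × 2.63 × 2.30 = 6.421 m³/s

6.42 m³/s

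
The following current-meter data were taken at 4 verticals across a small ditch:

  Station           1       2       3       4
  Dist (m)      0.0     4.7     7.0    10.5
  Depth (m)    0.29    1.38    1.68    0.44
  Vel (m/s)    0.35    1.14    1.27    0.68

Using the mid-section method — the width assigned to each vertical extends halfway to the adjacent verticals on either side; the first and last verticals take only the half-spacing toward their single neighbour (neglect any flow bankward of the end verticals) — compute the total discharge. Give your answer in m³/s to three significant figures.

12.5 m³/s

w_1 = (4.7 − 0.0)/2 = 2.35 m; q_1 = 0.35 × 0.29 × 2.35 = 0.2385 m³/s
w_2 = (7.0 − 0.0)/2 = 3.5 m; q_2 = 1.14 × 1.38 × 3.5 = 5.506 m³/s
w_3 = (10.5 − 4.7)/2 = 2.9 m; q_3 = 1.27 × 1.68 × 2.9 = 6.187 m³/s
w_4 = (10.5 − 7.0)/2 = 1.75 m; q_4 = 0.68 × 0.44 × 1.75 = 0.5236 m³/s
Q = Σ qᵢ = 12.46 m³/s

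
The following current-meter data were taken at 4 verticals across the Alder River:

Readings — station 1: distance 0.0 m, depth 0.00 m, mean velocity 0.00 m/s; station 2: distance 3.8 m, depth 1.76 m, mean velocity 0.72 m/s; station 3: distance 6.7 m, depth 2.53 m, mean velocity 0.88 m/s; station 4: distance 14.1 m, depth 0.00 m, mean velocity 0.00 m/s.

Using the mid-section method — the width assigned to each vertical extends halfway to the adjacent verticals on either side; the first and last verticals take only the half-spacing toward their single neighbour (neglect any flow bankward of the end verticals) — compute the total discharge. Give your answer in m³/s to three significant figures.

w_2 = (6.7 − 0.0)/2 = 3.35 m; q_2 = 0.72 × 1.76 × 3.35 = 4.245 m³/s
w_3 = (14.1 − 3.8)/2 = 5.15 m; q_3 = 0.88 × 2.53 × 5.15 = 11.47 m³/s
Stations 1, 4 contribute zero (depth or velocity is 0).
Q = Σ qᵢ = 15.71 m³/s

15.7 m³/s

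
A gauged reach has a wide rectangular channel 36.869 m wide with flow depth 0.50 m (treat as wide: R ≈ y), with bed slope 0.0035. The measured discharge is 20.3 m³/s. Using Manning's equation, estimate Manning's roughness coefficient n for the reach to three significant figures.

A = b·y = 36.869 × 0.50 = 18.43 m²
Wide channel: R ≈ y = 0.50 m
n = (1/Q)·A·R^(2/3)·S^(1/2) = (1/20.3) × 18.43 × 0.6300 × 0.05916 = 0.03384

0.0338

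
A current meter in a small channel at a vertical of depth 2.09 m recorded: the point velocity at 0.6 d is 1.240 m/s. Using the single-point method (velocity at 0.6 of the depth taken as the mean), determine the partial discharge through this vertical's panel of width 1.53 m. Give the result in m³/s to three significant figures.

3.97 m³/s

v̄ = v₀.₆ = 1.240 m/s
q = v̄ × d × w = 1.240 × 2.09 × 1.53 = 3.965 m³/s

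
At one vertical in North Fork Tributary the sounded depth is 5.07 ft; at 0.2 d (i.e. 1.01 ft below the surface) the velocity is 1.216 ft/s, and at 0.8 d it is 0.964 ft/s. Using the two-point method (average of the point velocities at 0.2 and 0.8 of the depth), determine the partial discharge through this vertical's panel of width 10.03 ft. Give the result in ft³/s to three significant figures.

v̄ = (1.216 + 0.964) / 2 = 1.090 ft/s
q = v̄ × d × w = 1.090 × 5.07 × 10.03 = 55.43 ft³/s

55.4 ft³/s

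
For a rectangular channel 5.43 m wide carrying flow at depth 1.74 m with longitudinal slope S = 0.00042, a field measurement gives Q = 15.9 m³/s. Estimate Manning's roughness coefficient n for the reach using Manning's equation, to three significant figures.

0.0127

A = b·y = 5.43 × 1.74 = 9.448 m²
P = b + 2y = 5.43 + 2×1.74 = 8.910 m
R = A/P = 9.448/8.910 = 1.060 m
n = (1/Q)·A·R^(2/3)·S^(1/2) = (1/15.9) × 9.448 × 1.040 × 0.02049 = 0.01266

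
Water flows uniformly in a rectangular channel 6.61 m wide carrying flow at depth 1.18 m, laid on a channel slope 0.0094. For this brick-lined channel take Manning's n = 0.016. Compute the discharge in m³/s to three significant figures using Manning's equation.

43.1 m³/s

A = b·y = 6.61 × 1.18 = 7.800 m²
P = b + 2y = 6.61 + 2×1.18 = 8.970 m
R = A/P = 7.800/8.970 = 0.8695 m
Q = (1/n)·A·R^(2/3)·S^(1/2) = (1/0.016) × 7.800 × 0.8695^(2/3) × 0.0094^(1/2) = 43.06 m³/s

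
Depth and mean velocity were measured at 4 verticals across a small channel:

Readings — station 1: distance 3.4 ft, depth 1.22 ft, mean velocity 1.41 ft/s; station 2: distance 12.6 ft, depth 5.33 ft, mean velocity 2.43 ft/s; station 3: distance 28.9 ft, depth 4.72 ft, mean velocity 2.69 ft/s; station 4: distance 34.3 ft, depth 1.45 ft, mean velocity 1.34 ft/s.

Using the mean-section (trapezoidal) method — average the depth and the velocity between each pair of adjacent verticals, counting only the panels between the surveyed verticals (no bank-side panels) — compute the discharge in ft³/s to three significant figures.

301 ft³/s

Panel 1-2: Δb = 9.2 ft, d̄ = (1.22+5.33)/2 = 3.275, v̄ = (1.41+2.43)/2 = 1.92 → q = 9.2×3.275×1.92 = 57.85 ft³/s
Panel 2-3: Δb = 16.3 ft, d̄ = (5.33+4.72)/2 = 5.025, v̄ = (2.43+2.69)/2 = 2.56 → q = 16.3×5.025×2.56 = 209.7 ft³/s
Panel 3-4: Δb = 5.4 ft, d̄ = (4.72+1.45)/2 = 3.085, v̄ = (2.69+1.34)/2 = 2.015 → q = 5.4×3.085×2.015 = 33.57 ft³/s
Q = Σ q = 301.1 ft³/s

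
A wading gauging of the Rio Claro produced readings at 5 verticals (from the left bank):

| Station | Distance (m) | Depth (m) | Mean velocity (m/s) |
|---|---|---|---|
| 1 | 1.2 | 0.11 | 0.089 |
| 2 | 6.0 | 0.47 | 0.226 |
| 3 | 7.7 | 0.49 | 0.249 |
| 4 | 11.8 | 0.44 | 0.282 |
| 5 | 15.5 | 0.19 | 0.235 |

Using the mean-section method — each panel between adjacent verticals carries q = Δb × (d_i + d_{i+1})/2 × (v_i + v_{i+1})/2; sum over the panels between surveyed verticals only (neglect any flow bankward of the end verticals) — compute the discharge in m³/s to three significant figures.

1.22 m³/s

Panel 1-2: Δb = 4.8 m, d̄ = (0.11+0.47)/2 = 0.29, v̄ = (0.089+0.226)/2 = 0.1575 → q = 4.8×0.29×0.1575 = 0.2192 m³/s
Panel 2-3: Δb = 1.7 m, d̄ = (0.47+0.49)/2 = 0.48, v̄ = (0.226+0.249)/2 = 0.2375 → q = 1.7×0.48×0.2375 = 0.1938 m³/s
Panel 3-4: Δb = 4.1 m, d̄ = (0.49+0.44)/2 = 0.465, v̄ = (0.249+0.282)/2 = 0.2655 → q = 4.1×0.465×0.2655 = 0.5062 m³/s
Panel 4-5: Δb = 3.7 m, d̄ = (0.44+0.19)/2 = 0.315, v̄ = (0.282+0.235)/2 = 0.2585 → q = 3.7×0.315×0.2585 = 0.3013 m³/s
Q = Σ q = 1.220 m³/s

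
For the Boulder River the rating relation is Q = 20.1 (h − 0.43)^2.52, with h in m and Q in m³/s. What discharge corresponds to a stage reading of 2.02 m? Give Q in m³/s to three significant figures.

64.7 m³/s

Q = 20.1 × (2.02 − 0.43)^2.52 = 20.1 × 1.59^2.52 = 64.67 m³/s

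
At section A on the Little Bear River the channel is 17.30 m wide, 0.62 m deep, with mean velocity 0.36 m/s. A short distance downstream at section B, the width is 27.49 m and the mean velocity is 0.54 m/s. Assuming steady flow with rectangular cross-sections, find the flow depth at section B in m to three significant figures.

Q = A₁V₁ = (17.30×0.62) × 0.36 = 3.861 m³/s
d₂ = Q/(b₂ V₂) = 3.861/(27.49×0.54) = 0.2601 m

0.260 m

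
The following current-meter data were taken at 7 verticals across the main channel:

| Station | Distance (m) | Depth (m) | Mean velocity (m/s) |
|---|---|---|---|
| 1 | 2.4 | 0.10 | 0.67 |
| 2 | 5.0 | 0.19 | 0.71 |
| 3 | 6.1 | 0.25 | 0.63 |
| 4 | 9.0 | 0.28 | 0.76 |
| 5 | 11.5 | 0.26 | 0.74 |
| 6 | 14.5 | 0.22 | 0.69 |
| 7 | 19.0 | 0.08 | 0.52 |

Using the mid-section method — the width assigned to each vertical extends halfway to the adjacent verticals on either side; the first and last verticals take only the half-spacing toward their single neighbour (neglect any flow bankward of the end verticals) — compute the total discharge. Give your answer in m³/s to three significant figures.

2.42 m³/s

w_1 = (5.0 − 2.4)/2 = 1.3 m; q_1 = 0.67 × 0.10 × 1.3 = 0.08710 m³/s
w_2 = (6.1 − 2.4)/2 = 1.85 m; q_2 = 0.71 × 0.19 × 1.85 = 0.2496 m³/s
w_3 = (9.0 − 5.0)/2 = 2 m; q_3 = 0.63 × 0.25 × 2 = 0.3150 m³/s
w_4 = (11.5 − 6.1)/2 = 2.7 m; q_4 = 0.76 × 0.28 × 2.7 = 0.5746 m³/s
w_5 = (14.5 − 9.0)/2 = 2.75 m; q_5 = 0.74 × 0.26 × 2.75 = 0.5291 m³/s
w_6 = (19.0 − 11.5)/2 = 3.75 m; q_6 = 0.69 × 0.22 × 3.75 = 0.5693 m³/s
w_7 = (19.0 − 14.5)/2 = 2.25 m; q_7 = 0.52 × 0.08 × 2.25 = 0.09360 m³/s
Q = Σ qᵢ = 2.418 m³/s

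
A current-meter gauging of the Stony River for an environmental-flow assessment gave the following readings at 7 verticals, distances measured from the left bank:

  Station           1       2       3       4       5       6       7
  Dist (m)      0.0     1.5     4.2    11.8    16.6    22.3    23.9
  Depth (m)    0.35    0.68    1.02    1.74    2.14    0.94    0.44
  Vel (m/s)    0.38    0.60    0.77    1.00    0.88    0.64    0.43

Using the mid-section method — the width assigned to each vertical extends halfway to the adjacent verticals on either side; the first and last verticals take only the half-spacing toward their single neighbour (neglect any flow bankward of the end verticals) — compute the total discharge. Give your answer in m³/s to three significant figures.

w_1 = (1.5 − 0.0)/2 = 0.75 m; q_1 = 0.38 × 0.35 × 0.75 = 0.09975 m³/s
w_2 = (4.2 − 0.0)/2 = 2.1 m; q_2 = 0.60 × 0.68 × 2.1 = 0.8568 m³/s
w_3 = (11.8 − 1.5)/2 = 5.15 m; q_3 = 0.77 × 1.02 × 5.15 = 4.045 m³/s
w_4 = (16.6 − 4.2)/2 = 6.2 m; q_4 = 1.00 × 1.74 × 6.2 = 10.79 m³/s
w_5 = (22.3 − 11.8)/2 = 5.25 m; q_5 = 0.88 × 2.14 × 5.25 = 9.887 m³/s
w_6 = (23.9 − 16.6)/2 = 3.65 m; q_6 = 0.64 × 0.94 × 3.65 = 2.196 m³/s
w_7 = (23.9 − 22.3)/2 = 0.8 m; q_7 = 0.43 × 0.44 × 0.8 = 0.1514 m³/s
Q = Σ qᵢ = 28.02 m³/s

28.0 m³/s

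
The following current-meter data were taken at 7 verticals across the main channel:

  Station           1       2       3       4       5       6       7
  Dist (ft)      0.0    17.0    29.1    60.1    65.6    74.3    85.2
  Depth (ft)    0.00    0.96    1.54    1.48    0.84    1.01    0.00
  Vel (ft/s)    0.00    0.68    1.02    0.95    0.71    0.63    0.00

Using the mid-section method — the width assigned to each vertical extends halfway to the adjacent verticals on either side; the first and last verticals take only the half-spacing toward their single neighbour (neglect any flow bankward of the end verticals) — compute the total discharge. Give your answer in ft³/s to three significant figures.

79.5 ft³/s

w_2 = (29.1 − 0.0)/2 = 14.55 ft; q_2 = 0.68 × 0.96 × 14.55 = 9.498 ft³/s
w_3 = (60.1 − 17.0)/2 = 21.55 ft; q_3 = 1.02 × 1.54 × 21.55 = 33.85 ft³/s
w_4 = (65.6 − 29.1)/2 = 18.25 ft; q_4 = 0.95 × 1.48 × 18.25 = 25.66 ft³/s
w_5 = (74.3 − 60.1)/2 = 7.1 ft; q_5 = 0.71 × 0.84 × 7.1 = 4.234 ft³/s
w_6 = (85.2 − 65.6)/2 = 9.8 ft; q_6 = 0.63 × 1.01 × 9.8 = 6.236 ft³/s
Stations 1, 7 contribute zero (depth or velocity is 0).
Q = Σ qᵢ = 79.48 ft³/s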